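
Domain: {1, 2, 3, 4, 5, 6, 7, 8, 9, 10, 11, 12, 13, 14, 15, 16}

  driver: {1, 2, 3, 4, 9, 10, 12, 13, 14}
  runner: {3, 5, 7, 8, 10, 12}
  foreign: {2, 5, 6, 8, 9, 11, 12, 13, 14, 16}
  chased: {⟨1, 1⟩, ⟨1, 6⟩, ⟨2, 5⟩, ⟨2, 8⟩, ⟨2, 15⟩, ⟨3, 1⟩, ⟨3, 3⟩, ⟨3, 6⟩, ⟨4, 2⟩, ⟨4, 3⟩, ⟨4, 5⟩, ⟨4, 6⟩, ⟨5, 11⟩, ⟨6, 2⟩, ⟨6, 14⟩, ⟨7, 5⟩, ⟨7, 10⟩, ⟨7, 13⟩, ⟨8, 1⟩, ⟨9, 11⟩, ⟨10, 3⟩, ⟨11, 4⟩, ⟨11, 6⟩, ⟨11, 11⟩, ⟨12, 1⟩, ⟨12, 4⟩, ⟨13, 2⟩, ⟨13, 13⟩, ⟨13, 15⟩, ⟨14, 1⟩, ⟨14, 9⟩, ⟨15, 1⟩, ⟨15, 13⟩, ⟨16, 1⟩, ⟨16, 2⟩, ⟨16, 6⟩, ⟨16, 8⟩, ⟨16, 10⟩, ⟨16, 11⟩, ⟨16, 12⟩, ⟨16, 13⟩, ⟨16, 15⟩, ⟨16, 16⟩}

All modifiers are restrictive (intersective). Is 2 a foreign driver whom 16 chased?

yes

⟦whom 16 chased⟧ = {x : ⟨16, x⟩ ∈ ⟦chased⟧} = {1, 2, 6, 8, 10, 11, 12, 13, 15, 16}
⟦driver⟧ = {1, 2, 3, 4, 9, 10, 12, 13, 14}
… ∩ ⟦whom 16 chased⟧ = {1, 2, 3, 4, 9, 10, 12, 13, 14} ∩ {1, 2, 6, 8, 10, 11, 12, 13, 15, 16} = {1, 2, 10, 12, 13}
… ∩ ⟦foreign⟧ = {1, 2, 10, 12, 13} ∩ {2, 5, 6, 8, 9, 11, 12, 13, 14, 16} = {2, 12, 13}
⟦foreign driver whom 16 chased⟧ = {2, 12, 13}; 2 ∈ this set.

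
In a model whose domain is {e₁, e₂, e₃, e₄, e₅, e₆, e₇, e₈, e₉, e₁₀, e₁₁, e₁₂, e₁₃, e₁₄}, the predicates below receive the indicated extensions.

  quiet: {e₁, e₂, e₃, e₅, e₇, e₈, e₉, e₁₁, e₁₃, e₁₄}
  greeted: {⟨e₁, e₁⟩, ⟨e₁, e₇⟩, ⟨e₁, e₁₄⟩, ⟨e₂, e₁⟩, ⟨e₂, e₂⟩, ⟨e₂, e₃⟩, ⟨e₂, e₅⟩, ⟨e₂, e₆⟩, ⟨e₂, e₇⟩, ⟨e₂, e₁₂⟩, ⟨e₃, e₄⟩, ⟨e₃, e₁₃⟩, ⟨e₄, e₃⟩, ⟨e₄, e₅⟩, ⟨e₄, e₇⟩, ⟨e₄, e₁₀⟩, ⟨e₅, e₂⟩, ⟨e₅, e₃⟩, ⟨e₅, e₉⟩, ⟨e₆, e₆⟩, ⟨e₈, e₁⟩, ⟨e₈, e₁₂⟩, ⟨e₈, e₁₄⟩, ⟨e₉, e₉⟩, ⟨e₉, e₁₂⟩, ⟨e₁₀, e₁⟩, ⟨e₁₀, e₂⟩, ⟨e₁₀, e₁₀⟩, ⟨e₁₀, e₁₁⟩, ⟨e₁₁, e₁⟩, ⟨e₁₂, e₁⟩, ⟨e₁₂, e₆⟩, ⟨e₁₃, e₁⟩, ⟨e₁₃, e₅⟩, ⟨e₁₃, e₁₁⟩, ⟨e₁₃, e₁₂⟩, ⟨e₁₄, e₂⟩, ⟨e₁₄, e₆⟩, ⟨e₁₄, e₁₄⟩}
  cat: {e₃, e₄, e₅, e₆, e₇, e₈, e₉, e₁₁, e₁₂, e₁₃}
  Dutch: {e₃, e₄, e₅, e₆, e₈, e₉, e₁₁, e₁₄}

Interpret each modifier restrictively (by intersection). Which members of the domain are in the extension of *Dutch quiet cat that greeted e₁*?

{e₈, e₁₁}

⟦that greeted e₁⟧ = {x : ⟨x, e₁⟩ ∈ ⟦greeted⟧} = {e₁, e₂, e₈, e₁₀, e₁₁, e₁₂, e₁₃}
⟦cat⟧ = {e₃, e₄, e₅, e₆, e₇, e₈, e₉, e₁₁, e₁₂, e₁₃}
… ∩ ⟦that greeted e₁⟧ = {e₃, e₄, e₅, e₆, e₇, e₈, e₉, e₁₁, e₁₂, e₁₃} ∩ {e₁, e₂, e₈, e₁₀, e₁₁, e₁₂, e₁₃} = {e₈, e₁₁, e₁₂, e₁₃}
… ∩ ⟦Dutch⟧ = {e₈, e₁₁, e₁₂, e₁₃} ∩ {e₃, e₄, e₅, e₆, e₈, e₉, e₁₁, e₁₄} = {e₈, e₁₁}
… ∩ ⟦quiet⟧ = {e₈, e₁₁} ∩ {e₁, e₂, e₃, e₅, e₇, e₈, e₉, e₁₁, e₁₃, e₁₄} = {e₈, e₁₁}
So ⟦Dutch quiet cat that greeted e₁⟧ = {e₈, e₁₁}.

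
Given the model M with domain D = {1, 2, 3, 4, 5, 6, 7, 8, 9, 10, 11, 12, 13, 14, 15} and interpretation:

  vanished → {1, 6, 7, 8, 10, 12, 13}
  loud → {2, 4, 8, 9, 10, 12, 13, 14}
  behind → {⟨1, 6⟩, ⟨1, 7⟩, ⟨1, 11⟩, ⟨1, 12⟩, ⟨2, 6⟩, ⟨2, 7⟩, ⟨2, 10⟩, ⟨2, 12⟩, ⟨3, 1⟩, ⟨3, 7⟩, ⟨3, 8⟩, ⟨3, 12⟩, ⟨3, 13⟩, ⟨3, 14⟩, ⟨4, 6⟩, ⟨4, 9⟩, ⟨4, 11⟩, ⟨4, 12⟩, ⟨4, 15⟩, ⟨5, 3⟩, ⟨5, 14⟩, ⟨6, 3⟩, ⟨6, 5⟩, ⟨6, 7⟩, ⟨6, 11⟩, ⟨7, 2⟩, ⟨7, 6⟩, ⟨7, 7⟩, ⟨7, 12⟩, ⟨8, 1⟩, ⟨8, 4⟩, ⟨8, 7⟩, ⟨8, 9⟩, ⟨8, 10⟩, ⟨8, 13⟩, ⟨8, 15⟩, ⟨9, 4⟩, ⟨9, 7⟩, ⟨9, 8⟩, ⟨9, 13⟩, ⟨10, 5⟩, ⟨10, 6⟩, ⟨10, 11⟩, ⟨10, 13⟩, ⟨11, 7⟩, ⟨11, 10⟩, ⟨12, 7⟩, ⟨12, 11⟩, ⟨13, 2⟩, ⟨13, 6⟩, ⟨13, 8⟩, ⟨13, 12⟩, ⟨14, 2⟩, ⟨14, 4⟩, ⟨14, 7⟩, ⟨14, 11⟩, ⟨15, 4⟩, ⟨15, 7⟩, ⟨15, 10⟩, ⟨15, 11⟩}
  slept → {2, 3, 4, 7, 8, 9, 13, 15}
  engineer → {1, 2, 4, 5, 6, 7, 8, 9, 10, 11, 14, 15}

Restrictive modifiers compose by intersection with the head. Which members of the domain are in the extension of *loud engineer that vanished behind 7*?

⟦that vanished⟧ = ⟦vanished⟧ = {1, 6, 7, 8, 10, 12, 13}
⟦behind 7⟧ = {x : ⟨x, 7⟩ ∈ ⟦behind⟧} = {1, 2, 3, 6, 7, 8, 9, 11, 12, 14, 15}
⟦engineer⟧ = {1, 2, 4, 5, 6, 7, 8, 9, 10, 11, 14, 15}
… ∩ ⟦that vanished⟧ = {1, 2, 4, 5, 6, 7, 8, 9, 10, 11, 14, 15} ∩ {1, 6, 7, 8, 10, 12, 13} = {1, 6, 7, 8, 10}
… ∩ ⟦behind 7⟧ = {1, 6, 7, 8, 10} ∩ {1, 2, 3, 6, 7, 8, 9, 11, 12, 14, 15} = {1, 6, 7, 8}
… ∩ ⟦loud⟧ = {1, 6, 7, 8} ∩ {2, 4, 8, 9, 10, 12, 13, 14} = {8}
So ⟦loud engineer that vanished behind 7⟧ = {8}.

{8}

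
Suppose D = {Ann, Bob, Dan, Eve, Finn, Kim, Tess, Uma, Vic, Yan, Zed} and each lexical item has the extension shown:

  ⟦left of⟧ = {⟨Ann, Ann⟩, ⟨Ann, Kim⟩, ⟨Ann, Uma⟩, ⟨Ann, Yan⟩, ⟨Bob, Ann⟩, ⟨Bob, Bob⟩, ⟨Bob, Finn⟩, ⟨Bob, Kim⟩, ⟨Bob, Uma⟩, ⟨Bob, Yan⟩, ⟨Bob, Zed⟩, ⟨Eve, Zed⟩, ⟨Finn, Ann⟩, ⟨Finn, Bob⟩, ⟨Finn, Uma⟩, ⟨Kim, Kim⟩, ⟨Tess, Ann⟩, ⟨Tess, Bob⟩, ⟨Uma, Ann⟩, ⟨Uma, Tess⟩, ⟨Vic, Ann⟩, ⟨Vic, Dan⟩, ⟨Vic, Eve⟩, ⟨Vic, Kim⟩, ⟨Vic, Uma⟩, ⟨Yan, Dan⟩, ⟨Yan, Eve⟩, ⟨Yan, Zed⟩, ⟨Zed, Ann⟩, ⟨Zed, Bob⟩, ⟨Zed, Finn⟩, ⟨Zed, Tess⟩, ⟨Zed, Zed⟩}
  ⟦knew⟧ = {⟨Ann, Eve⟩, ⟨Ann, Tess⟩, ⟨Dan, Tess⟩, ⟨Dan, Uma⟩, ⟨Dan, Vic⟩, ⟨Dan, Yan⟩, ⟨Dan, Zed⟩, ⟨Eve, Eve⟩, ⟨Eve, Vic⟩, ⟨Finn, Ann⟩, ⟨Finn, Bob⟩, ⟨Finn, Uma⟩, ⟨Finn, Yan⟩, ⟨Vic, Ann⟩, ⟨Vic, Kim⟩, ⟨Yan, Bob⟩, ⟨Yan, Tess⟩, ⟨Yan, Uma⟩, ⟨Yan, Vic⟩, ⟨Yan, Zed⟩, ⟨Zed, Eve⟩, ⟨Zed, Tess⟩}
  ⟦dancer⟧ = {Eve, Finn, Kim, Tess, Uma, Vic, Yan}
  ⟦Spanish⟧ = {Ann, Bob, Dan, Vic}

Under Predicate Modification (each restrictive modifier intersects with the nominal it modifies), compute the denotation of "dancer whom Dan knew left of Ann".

⟦whom Dan knew⟧ = {x : ⟨Dan, x⟩ ∈ ⟦knew⟧} = {Tess, Uma, Vic, Yan, Zed}
⟦left of Ann⟧ = {x : ⟨x, Ann⟩ ∈ ⟦left of⟧} = {Ann, Bob, Finn, Tess, Uma, Vic, Zed}
⟦dancer⟧ = {Eve, Finn, Kim, Tess, Uma, Vic, Yan}
… ∩ ⟦whom Dan knew⟧ = {Eve, Finn, Kim, Tess, Uma, Vic, Yan} ∩ {Tess, Uma, Vic, Yan, Zed} = {Tess, Uma, Vic, Yan}
… ∩ ⟦left of Ann⟧ = {Tess, Uma, Vic, Yan} ∩ {Ann, Bob, Finn, Tess, Uma, Vic, Zed} = {Tess, Uma, Vic}
So ⟦dancer whom Dan knew left of Ann⟧ = {Tess, Uma, Vic}.

{Tess, Uma, Vic}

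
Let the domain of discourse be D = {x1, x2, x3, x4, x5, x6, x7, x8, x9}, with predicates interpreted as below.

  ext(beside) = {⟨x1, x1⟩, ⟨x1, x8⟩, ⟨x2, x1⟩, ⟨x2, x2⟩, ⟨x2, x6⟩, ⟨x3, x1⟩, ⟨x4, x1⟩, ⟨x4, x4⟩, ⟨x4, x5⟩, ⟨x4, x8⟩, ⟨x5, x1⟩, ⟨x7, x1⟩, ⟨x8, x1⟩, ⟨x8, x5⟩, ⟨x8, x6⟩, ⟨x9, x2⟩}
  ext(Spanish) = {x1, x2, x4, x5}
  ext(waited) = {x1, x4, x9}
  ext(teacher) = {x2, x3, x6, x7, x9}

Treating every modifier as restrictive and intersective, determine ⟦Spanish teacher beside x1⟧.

{x2}

⟦beside x1⟧ = {x : ⟨x, x1⟩ ∈ ⟦beside⟧} = {x1, x2, x3, x4, x5, x7, x8}
⟦teacher⟧ = {x2, x3, x6, x7, x9}
… ∩ ⟦beside x1⟧ = {x2, x3, x6, x7, x9} ∩ {x1, x2, x3, x4, x5, x7, x8} = {x2, x3, x7}
… ∩ ⟦Spanish⟧ = {x2, x3, x7} ∩ {x1, x2, x4, x5} = {x2}
So ⟦Spanish teacher beside x1⟧ = {x2}.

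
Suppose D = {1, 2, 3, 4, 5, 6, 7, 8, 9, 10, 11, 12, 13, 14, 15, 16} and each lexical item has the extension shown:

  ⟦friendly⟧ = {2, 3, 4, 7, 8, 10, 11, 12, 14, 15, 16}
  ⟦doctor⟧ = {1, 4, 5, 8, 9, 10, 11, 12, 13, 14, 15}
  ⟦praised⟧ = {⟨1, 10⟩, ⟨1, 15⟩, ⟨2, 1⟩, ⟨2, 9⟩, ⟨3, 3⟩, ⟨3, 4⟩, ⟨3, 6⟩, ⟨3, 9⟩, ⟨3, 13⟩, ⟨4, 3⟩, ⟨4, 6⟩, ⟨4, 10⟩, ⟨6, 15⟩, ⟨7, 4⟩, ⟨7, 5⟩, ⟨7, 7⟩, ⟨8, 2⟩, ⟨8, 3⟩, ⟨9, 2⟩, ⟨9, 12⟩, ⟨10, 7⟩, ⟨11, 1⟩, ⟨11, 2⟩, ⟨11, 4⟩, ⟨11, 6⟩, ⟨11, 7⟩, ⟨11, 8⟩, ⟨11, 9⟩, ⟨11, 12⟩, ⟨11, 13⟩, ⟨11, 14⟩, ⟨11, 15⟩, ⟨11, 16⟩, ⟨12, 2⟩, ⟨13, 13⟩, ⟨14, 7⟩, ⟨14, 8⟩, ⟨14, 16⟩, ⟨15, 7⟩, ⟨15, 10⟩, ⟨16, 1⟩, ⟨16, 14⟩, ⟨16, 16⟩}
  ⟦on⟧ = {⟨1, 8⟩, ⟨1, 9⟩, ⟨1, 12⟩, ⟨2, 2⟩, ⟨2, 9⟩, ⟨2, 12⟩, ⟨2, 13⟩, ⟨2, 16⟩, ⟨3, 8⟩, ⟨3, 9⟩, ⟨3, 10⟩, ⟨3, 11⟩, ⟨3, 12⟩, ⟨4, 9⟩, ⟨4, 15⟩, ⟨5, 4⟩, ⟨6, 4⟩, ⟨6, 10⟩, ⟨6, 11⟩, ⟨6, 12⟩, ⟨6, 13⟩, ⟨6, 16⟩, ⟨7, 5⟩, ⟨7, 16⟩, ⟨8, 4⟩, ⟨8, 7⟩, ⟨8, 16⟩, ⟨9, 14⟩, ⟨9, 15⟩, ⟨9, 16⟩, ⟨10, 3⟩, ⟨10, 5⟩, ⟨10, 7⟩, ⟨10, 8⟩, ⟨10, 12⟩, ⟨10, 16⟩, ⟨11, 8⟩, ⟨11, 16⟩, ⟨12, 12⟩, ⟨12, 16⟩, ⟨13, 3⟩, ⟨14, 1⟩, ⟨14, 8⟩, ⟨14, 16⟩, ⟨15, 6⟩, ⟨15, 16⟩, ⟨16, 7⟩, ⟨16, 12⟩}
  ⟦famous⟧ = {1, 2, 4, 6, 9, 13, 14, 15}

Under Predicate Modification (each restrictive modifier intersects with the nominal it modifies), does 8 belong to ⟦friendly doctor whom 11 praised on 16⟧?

⟦whom 11 praised⟧ = {x : ⟨11, x⟩ ∈ ⟦praised⟧} = {1, 2, 4, 6, 7, 8, 9, 12, 13, 14, 15, 16}
⟦on 16⟧ = {x : ⟨x, 16⟩ ∈ ⟦on⟧} = {2, 6, 7, 8, 9, 10, 11, 12, 14, 15}
⟦doctor⟧ = {1, 4, 5, 8, 9, 10, 11, 12, 13, 14, 15}
… ∩ ⟦whom 11 praised⟧ = {1, 4, 5, 8, 9, 10, 11, 12, 13, 14, 15} ∩ {1, 2, 4, 6, 7, 8, 9, 12, 13, 14, 15, 16} = {1, 4, 8, 9, 12, 13, 14, 15}
… ∩ ⟦on 16⟧ = {1, 4, 8, 9, 12, 13, 14, 15} ∩ {2, 6, 7, 8, 9, 10, 11, 12, 14, 15} = {8, 9, 12, 14, 15}
… ∩ ⟦friendly⟧ = {8, 9, 12, 14, 15} ∩ {2, 3, 4, 7, 8, 10, 11, 12, 14, 15, 16} = {8, 12, 14, 15}
⟦friendly doctor whom 11 praised on 16⟧ = {8, 12, 14, 15}; 8 ∈ this set.

yes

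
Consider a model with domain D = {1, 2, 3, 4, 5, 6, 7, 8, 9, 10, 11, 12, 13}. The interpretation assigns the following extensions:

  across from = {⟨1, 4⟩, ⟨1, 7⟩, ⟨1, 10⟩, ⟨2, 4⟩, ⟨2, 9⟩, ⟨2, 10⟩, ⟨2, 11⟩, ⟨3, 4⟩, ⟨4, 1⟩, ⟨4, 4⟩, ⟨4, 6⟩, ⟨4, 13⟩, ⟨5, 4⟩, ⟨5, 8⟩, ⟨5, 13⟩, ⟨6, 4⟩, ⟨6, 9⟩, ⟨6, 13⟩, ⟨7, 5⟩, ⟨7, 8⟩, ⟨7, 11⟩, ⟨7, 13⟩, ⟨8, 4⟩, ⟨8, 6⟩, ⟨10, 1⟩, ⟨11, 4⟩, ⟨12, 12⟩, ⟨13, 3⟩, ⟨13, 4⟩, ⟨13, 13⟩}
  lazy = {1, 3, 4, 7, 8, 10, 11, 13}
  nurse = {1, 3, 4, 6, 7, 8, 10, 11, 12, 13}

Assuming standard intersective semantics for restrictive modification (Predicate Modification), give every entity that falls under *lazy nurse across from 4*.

{1, 3, 4, 8, 11, 13}

⟦across from 4⟧ = {x : ⟨x, 4⟩ ∈ ⟦across from⟧} = {1, 2, 3, 4, 5, 6, 8, 11, 13}
⟦nurse⟧ = {1, 3, 4, 6, 7, 8, 10, 11, 12, 13}
… ∩ ⟦across from 4⟧ = {1, 3, 4, 6, 7, 8, 10, 11, 12, 13} ∩ {1, 2, 3, 4, 5, 6, 8, 11, 13} = {1, 3, 4, 6, 8, 11, 13}
… ∩ ⟦lazy⟧ = {1, 3, 4, 6, 8, 11, 13} ∩ {1, 3, 4, 7, 8, 10, 11, 13} = {1, 3, 4, 8, 11, 13}
So ⟦lazy nurse across from 4⟧ = {1, 3, 4, 8, 11, 13}.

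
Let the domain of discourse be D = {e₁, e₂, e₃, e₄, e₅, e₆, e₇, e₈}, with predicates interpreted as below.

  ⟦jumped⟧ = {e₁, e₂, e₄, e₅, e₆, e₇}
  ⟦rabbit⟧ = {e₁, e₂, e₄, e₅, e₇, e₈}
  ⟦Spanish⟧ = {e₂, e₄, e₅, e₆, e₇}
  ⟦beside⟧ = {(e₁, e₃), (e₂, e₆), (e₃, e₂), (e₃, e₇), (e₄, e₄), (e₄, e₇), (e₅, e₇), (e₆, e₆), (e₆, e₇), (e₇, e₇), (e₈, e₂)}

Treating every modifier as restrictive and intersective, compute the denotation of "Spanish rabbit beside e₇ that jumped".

{e₄, e₅, e₇}

⟦beside e₇⟧ = {x : ⟨x, e₇⟩ ∈ ⟦beside⟧} = {e₃, e₄, e₅, e₆, e₇}
⟦that jumped⟧ = ⟦jumped⟧ = {e₁, e₂, e₄, e₅, e₆, e₇}
⟦rabbit⟧ = {e₁, e₂, e₄, e₅, e₇, e₈}
… ∩ ⟦beside e₇⟧ = {e₁, e₂, e₄, e₅, e₇, e₈} ∩ {e₃, e₄, e₅, e₆, e₇} = {e₄, e₅, e₇}
… ∩ ⟦that jumped⟧ = {e₄, e₅, e₇} ∩ {e₁, e₂, e₄, e₅, e₆, e₇} = {e₄, e₅, e₇}
… ∩ ⟦Spanish⟧ = {e₄, e₅, e₇} ∩ {e₂, e₄, e₅, e₆, e₇} = {e₄, e₅, e₇}
So ⟦Spanish rabbit beside e₇ that jumped⟧ = {e₄, e₅, e₇}.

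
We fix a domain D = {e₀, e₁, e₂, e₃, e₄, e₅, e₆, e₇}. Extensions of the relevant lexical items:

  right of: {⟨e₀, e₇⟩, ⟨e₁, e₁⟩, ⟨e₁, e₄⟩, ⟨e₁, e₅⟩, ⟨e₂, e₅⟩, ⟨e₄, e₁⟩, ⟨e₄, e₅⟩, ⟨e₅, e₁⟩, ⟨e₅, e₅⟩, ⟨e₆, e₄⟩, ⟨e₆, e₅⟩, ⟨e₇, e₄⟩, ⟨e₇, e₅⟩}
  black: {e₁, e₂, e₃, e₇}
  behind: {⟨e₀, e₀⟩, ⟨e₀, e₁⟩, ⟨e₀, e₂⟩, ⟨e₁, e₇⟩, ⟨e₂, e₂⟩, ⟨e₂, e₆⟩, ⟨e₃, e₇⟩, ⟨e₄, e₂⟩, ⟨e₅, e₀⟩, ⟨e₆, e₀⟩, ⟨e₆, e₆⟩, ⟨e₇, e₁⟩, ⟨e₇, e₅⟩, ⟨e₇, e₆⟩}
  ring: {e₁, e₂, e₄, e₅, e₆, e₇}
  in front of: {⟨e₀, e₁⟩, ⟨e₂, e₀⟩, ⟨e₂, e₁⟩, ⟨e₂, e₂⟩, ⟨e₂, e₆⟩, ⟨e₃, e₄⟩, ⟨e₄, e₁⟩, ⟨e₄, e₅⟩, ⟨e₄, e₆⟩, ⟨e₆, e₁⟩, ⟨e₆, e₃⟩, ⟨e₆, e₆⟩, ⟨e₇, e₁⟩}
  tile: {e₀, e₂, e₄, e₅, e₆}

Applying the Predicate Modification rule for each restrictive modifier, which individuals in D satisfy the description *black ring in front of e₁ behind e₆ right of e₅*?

{e₂, e₇}

⟦in front of e₁⟧ = {x : ⟨x, e₁⟩ ∈ ⟦in front of⟧} = {e₀, e₂, e₄, e₆, e₇}
⟦behind e₆⟧ = {x : ⟨x, e₆⟩ ∈ ⟦behind⟧} = {e₂, e₆, e₇}
⟦right of e₅⟧ = {x : ⟨x, e₅⟩ ∈ ⟦right of⟧} = {e₁, e₂, e₄, e₅, e₆, e₇}
⟦ring⟧ = {e₁, e₂, e₄, e₅, e₆, e₇}
… ∩ ⟦in front of e₁⟧ = {e₁, e₂, e₄, e₅, e₆, e₇} ∩ {e₀, e₂, e₄, e₆, e₇} = {e₂, e₄, e₆, e₇}
… ∩ ⟦behind e₆⟧ = {e₂, e₄, e₆, e₇} ∩ {e₂, e₆, e₇} = {e₂, e₆, e₇}
… ∩ ⟦right of e₅⟧ = {e₂, e₆, e₇} ∩ {e₁, e₂, e₄, e₅, e₆, e₇} = {e₂, e₆, e₇}
… ∩ ⟦black⟧ = {e₂, e₆, e₇} ∩ {e₁, e₂, e₃, e₇} = {e₂, e₇}
So ⟦black ring in front of e₁ behind e₆ right of e₅⟧ = {e₂, e₇}.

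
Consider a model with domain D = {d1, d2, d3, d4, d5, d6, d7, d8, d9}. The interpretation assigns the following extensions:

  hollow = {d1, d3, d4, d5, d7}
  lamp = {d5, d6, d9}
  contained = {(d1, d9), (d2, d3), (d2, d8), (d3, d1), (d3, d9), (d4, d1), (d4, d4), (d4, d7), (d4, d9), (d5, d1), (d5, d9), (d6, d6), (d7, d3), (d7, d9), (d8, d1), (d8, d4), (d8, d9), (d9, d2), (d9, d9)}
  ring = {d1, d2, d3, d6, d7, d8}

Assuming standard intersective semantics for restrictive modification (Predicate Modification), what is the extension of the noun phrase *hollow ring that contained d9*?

{d1, d3, d7}

⟦that contained d9⟧ = {x : ⟨x, d9⟩ ∈ ⟦contained⟧} = {d1, d3, d4, d5, d7, d8, d9}
⟦ring⟧ = {d1, d2, d3, d6, d7, d8}
… ∩ ⟦that contained d9⟧ = {d1, d2, d3, d6, d7, d8} ∩ {d1, d3, d4, d5, d7, d8, d9} = {d1, d3, d7, d8}
… ∩ ⟦hollow⟧ = {d1, d3, d7, d8} ∩ {d1, d3, d4, d5, d7} = {d1, d3, d7}
So ⟦hollow ring that contained d9⟧ = {d1, d3, d7}.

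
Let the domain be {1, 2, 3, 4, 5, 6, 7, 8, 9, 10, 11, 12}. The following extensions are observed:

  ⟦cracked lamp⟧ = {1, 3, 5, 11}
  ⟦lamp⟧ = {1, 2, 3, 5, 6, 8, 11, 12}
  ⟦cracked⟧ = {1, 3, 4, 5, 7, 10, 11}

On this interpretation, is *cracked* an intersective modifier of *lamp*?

⟦cracked⟧ ∩ ⟦lamp⟧ = {1, 3, 4, 5, 7, 10, 11} ∩ {1, 2, 3, 5, 6, 8, 11, 12} = {1, 3, 5, 11}
Observed ⟦cracked lamp⟧ = {1, 3, 5, 11}.
These coincide, so the modifier is intersective here.

yes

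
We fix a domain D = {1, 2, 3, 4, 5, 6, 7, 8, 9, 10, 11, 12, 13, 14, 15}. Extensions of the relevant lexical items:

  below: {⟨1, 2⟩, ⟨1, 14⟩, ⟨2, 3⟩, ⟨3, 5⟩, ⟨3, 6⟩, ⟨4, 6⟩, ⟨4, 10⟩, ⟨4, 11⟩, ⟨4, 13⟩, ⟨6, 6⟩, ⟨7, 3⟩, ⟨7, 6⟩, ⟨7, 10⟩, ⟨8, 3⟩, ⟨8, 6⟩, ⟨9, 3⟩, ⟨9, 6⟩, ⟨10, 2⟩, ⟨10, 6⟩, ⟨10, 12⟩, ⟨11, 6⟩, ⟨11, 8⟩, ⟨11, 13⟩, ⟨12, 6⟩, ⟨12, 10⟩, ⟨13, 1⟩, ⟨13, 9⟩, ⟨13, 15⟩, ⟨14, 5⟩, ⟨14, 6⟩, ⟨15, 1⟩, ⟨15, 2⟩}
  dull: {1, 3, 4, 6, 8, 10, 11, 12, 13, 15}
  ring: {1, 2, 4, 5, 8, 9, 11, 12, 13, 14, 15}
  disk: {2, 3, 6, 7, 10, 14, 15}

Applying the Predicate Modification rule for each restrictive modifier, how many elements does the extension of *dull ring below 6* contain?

⟦below 6⟧ = {x : ⟨x, 6⟩ ∈ ⟦below⟧} = {3, 4, 6, 7, 8, 9, 10, 11, 12, 14}
⟦ring⟧ = {1, 2, 4, 5, 8, 9, 11, 12, 13, 14, 15}
… ∩ ⟦below 6⟧ = {1, 2, 4, 5, 8, 9, 11, 12, 13, 14, 15} ∩ {3, 4, 6, 7, 8, 9, 10, 11, 12, 14} = {4, 8, 9, 11, 12, 14}
… ∩ ⟦dull⟧ = {4, 8, 9, 11, 12, 14} ∩ {1, 3, 4, 6, 8, 10, 11, 12, 13, 15} = {4, 8, 11, 12}
⟦dull ring below 6⟧ = {4, 8, 11, 12}, so the cardinality is 4.

4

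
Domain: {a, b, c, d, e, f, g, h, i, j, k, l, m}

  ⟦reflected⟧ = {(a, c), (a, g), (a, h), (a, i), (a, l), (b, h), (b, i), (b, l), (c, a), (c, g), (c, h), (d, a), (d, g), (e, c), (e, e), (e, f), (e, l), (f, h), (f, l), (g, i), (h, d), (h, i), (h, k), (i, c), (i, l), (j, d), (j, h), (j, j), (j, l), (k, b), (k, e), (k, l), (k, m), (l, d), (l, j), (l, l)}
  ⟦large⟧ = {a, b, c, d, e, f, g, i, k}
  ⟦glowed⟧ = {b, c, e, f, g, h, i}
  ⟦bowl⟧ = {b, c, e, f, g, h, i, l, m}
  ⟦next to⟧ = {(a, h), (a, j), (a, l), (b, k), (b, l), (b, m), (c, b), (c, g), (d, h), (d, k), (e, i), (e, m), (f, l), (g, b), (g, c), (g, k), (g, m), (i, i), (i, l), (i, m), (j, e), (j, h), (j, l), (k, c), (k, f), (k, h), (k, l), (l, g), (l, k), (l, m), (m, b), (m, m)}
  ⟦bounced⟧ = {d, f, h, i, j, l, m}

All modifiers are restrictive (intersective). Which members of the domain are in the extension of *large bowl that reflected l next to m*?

{b, e, i}

⟦that reflected l⟧ = {x : ⟨x, l⟩ ∈ ⟦reflected⟧} = {a, b, e, f, i, j, k, l}
⟦next to m⟧ = {x : ⟨x, m⟩ ∈ ⟦next to⟧} = {b, e, g, i, l, m}
⟦bowl⟧ = {b, c, e, f, g, h, i, l, m}
… ∩ ⟦that reflected l⟧ = {b, c, e, f, g, h, i, l, m} ∩ {a, b, e, f, i, j, k, l} = {b, e, f, i, l}
… ∩ ⟦next to m⟧ = {b, e, f, i, l} ∩ {b, e, g, i, l, m} = {b, e, i, l}
… ∩ ⟦large⟧ = {b, e, i, l} ∩ {a, b, c, d, e, f, g, i, k} = {b, e, i}
So ⟦large bowl that reflected l next to m⟧ = {b, e, i}.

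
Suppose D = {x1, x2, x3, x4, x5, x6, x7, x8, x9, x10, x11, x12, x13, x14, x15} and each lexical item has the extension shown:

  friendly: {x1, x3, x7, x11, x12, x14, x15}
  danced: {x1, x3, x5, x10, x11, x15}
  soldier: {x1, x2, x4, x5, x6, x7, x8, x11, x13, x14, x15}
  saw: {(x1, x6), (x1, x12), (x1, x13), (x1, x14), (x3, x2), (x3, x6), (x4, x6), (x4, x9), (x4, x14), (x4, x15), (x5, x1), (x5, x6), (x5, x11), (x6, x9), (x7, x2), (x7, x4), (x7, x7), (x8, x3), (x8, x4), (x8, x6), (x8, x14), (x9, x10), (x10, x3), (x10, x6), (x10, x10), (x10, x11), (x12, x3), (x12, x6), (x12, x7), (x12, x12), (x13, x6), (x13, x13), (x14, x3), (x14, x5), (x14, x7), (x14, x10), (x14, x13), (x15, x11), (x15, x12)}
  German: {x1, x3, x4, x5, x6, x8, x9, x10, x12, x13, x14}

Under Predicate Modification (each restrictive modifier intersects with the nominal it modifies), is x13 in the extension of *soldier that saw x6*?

yes

⟦that saw x6⟧ = {x : ⟨x, x6⟩ ∈ ⟦saw⟧} = {x1, x3, x4, x5, x8, x10, x12, x13}
⟦soldier⟧ = {x1, x2, x4, x5, x6, x7, x8, x11, x13, x14, x15}
… ∩ ⟦that saw x6⟧ = {x1, x2, x4, x5, x6, x7, x8, x11, x13, x14, x15} ∩ {x1, x3, x4, x5, x8, x10, x12, x13} = {x1, x4, x5, x8, x13}
⟦soldier that saw x6⟧ = {x1, x4, x5, x8, x13}; x13 ∈ this set.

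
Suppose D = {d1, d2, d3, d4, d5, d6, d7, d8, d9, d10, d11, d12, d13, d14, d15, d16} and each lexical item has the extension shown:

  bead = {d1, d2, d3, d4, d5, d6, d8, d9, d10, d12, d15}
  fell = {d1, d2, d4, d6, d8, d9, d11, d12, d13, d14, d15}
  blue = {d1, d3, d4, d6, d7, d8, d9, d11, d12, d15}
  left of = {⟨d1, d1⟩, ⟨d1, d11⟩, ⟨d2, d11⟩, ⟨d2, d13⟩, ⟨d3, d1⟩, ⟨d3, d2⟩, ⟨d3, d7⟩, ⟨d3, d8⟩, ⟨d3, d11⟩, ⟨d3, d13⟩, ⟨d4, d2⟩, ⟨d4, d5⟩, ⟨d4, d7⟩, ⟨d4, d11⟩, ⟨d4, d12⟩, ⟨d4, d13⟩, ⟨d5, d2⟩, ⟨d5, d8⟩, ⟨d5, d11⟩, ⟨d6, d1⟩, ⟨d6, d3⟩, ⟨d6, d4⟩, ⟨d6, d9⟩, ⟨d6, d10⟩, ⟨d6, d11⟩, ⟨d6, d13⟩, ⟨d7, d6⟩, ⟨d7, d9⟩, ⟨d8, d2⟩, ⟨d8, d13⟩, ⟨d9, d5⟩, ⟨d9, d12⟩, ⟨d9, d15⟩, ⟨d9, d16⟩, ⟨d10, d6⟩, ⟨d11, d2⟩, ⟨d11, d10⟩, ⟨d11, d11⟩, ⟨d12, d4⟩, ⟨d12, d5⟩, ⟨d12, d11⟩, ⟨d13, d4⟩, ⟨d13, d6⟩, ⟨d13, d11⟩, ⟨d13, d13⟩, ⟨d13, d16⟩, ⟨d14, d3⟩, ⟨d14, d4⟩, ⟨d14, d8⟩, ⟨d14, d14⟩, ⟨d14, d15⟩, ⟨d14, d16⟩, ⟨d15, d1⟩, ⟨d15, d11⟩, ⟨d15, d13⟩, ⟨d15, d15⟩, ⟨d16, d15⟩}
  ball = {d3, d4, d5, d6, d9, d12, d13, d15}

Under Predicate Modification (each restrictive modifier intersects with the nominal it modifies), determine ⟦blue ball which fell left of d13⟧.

⟦which fell⟧ = ⟦fell⟧ = {d1, d2, d4, d6, d8, d9, d11, d12, d13, d14, d15}
⟦left of d13⟧ = {x : ⟨x, d13⟩ ∈ ⟦left of⟧} = {d2, d3, d4, d6, d8, d13, d15}
⟦ball⟧ = {d3, d4, d5, d6, d9, d12, d13, d15}
… ∩ ⟦which fell⟧ = {d3, d4, d5, d6, d9, d12, d13, d15} ∩ {d1, d2, d4, d6, d8, d9, d11, d12, d13, d14, d15} = {d4, d6, d9, d12, d13, d15}
… ∩ ⟦left of d13⟧ = {d4, d6, d9, d12, d13, d15} ∩ {d2, d3, d4, d6, d8, d13, d15} = {d4, d6, d13, d15}
… ∩ ⟦blue⟧ = {d4, d6, d13, d15} ∩ {d1, d3, d4, d6, d7, d8, d9, d11, d12, d15} = {d4, d6, d15}
So ⟦blue ball which fell left of d13⟧ = {d4, d6, d15}.

{d4, d6, d15}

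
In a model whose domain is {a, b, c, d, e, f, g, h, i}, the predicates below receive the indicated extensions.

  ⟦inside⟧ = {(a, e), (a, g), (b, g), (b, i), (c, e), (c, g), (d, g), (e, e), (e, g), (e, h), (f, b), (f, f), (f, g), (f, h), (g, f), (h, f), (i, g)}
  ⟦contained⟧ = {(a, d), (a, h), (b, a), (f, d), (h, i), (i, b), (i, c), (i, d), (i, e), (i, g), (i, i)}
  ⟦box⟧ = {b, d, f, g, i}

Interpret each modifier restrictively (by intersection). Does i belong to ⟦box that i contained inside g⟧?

⟦that i contained⟧ = {x : ⟨i, x⟩ ∈ ⟦contained⟧} = {b, c, d, e, g, i}
⟦inside g⟧ = {x : ⟨x, g⟩ ∈ ⟦inside⟧} = {a, b, c, d, e, f, i}
⟦box⟧ = {b, d, f, g, i}
… ∩ ⟦that i contained⟧ = {b, d, f, g, i} ∩ {b, c, d, e, g, i} = {b, d, g, i}
… ∩ ⟦inside g⟧ = {b, d, g, i} ∩ {a, b, c, d, e, f, i} = {b, d, i}
⟦box that i contained inside g⟧ = {b, d, i}; i ∈ this set.

yes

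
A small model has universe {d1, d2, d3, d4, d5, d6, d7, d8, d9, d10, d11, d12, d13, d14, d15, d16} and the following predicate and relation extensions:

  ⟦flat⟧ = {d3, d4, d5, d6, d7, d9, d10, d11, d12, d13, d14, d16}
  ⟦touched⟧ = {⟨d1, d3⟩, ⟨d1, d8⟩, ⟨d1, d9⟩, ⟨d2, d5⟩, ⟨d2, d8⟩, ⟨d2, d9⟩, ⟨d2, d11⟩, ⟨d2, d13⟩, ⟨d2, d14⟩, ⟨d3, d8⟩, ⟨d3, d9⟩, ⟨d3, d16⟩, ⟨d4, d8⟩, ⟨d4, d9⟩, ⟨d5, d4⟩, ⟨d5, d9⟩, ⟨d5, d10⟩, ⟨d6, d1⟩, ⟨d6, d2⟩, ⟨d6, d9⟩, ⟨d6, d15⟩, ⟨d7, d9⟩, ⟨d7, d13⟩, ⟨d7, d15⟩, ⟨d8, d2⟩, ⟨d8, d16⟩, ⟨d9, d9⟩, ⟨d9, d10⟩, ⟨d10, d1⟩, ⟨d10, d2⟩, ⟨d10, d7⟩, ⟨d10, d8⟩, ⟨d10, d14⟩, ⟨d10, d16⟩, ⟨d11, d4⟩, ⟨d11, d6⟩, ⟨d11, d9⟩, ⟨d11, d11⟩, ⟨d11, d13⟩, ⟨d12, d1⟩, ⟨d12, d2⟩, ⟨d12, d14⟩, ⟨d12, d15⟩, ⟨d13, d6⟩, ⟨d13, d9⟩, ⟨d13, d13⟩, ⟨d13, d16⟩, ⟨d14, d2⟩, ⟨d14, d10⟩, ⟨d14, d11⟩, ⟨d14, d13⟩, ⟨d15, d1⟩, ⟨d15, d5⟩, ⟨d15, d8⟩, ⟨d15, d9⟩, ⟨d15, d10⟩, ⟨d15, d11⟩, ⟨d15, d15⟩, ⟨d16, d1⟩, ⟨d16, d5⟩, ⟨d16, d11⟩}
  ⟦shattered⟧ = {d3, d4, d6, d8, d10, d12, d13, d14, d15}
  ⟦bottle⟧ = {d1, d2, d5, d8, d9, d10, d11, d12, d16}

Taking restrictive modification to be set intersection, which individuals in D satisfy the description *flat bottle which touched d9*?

{d5, d9, d11}

⟦which touched d9⟧ = {x : ⟨x, d9⟩ ∈ ⟦touched⟧} = {d1, d2, d3, d4, d5, d6, d7, d9, d11, d13, d15}
⟦bottle⟧ = {d1, d2, d5, d8, d9, d10, d11, d12, d16}
… ∩ ⟦which touched d9⟧ = {d1, d2, d5, d8, d9, d10, d11, d12, d16} ∩ {d1, d2, d3, d4, d5, d6, d7, d9, d11, d13, d15} = {d1, d2, d5, d9, d11}
… ∩ ⟦flat⟧ = {d1, d2, d5, d9, d11} ∩ {d3, d4, d5, d6, d7, d9, d10, d11, d12, d13, d14, d16} = {d5, d9, d11}
So ⟦flat bottle which touched d9⟧ = {d5, d9, d11}.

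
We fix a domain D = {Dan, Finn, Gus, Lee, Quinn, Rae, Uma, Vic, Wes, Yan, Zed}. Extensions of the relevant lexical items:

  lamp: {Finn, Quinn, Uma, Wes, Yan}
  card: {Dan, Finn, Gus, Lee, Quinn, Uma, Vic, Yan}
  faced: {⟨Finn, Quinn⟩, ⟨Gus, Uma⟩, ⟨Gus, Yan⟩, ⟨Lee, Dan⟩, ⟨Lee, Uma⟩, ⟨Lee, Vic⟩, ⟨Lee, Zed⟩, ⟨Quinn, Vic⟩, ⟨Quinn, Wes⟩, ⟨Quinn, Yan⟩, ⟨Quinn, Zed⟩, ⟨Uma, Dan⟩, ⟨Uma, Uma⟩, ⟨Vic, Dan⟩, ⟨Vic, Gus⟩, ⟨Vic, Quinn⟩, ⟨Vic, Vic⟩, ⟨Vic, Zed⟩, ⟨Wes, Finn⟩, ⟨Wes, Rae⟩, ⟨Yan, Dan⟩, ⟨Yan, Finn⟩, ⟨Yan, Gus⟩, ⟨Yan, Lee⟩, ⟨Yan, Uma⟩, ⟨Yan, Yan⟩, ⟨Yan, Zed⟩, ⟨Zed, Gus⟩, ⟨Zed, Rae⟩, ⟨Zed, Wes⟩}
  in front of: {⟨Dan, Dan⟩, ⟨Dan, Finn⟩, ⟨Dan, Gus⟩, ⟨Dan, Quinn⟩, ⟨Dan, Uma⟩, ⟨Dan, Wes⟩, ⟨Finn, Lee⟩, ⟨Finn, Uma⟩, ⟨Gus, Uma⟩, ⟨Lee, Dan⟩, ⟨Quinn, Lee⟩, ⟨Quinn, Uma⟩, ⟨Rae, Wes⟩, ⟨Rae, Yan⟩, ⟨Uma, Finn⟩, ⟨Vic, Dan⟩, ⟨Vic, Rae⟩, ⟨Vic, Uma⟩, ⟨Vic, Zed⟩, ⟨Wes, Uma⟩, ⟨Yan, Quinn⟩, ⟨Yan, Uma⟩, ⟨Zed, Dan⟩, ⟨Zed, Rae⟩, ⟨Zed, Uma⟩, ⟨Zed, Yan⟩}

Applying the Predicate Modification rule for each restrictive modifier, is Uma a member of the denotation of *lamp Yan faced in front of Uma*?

no

⟦Yan faced⟧ = {x : ⟨Yan, x⟩ ∈ ⟦faced⟧} = {Dan, Finn, Gus, Lee, Uma, Yan, Zed}
⟦in front of Uma⟧ = {x : ⟨x, Uma⟩ ∈ ⟦in front of⟧} = {Dan, Finn, Gus, Quinn, Vic, Wes, Yan, Zed}
⟦lamp⟧ = {Finn, Quinn, Uma, Wes, Yan}
… ∩ ⟦Yan faced⟧ = {Finn, Quinn, Uma, Wes, Yan} ∩ {Dan, Finn, Gus, Lee, Uma, Yan, Zed} = {Finn, Uma, Yan}
… ∩ ⟦in front of Uma⟧ = {Finn, Uma, Yan} ∩ {Dan, Finn, Gus, Quinn, Vic, Wes, Yan, Zed} = {Finn, Yan}
⟦lamp Yan faced in front of Uma⟧ = {Finn, Yan}; Uma ∉ this set.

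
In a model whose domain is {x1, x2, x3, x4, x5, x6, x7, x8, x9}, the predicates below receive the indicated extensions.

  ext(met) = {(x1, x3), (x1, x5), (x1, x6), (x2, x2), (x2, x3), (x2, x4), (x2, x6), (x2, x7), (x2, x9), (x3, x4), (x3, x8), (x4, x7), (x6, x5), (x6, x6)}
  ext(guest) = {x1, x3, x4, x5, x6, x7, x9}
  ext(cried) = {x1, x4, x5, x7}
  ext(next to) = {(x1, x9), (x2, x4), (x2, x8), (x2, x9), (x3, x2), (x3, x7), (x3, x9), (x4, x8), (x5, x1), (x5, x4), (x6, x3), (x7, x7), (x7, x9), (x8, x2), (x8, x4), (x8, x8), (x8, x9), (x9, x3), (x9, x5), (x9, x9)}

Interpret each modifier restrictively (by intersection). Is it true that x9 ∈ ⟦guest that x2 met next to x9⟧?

⟦that x2 met⟧ = {x : ⟨x2, x⟩ ∈ ⟦met⟧} = {x2, x3, x4, x6, x7, x9}
⟦next to x9⟧ = {x : ⟨x, x9⟩ ∈ ⟦next to⟧} = {x1, x2, x3, x7, x8, x9}
⟦guest⟧ = {x1, x3, x4, x5, x6, x7, x9}
… ∩ ⟦that x2 met⟧ = {x1, x3, x4, x5, x6, x7, x9} ∩ {x2, x3, x4, x6, x7, x9} = {x3, x4, x6, x7, x9}
… ∩ ⟦next to x9⟧ = {x3, x4, x6, x7, x9} ∩ {x1, x2, x3, x7, x8, x9} = {x3, x7, x9}
⟦guest that x2 met next to x9⟧ = {x3, x7, x9}; x9 ∈ this set.

yes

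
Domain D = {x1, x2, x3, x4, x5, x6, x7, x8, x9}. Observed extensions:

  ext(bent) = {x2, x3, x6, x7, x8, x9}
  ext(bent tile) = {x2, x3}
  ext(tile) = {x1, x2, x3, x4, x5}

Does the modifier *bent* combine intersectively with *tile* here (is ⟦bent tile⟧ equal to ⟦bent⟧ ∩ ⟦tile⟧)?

yes

⟦bent⟧ ∩ ⟦tile⟧ = {x2, x3, x6, x7, x8, x9} ∩ {x1, x2, x3, x4, x5} = {x2, x3}
Observed ⟦bent tile⟧ = {x2, x3}.
These coincide, so the modifier is intersective here.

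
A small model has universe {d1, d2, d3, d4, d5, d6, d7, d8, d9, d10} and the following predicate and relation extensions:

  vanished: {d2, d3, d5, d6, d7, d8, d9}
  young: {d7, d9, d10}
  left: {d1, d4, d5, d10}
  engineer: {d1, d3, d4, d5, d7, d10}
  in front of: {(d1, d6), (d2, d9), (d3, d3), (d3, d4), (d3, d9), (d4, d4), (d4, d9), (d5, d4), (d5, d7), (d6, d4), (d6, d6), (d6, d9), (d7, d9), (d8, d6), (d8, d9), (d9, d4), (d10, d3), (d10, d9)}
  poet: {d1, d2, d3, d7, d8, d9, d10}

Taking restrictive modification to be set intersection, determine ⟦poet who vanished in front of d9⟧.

⟦who vanished⟧ = ⟦vanished⟧ = {d2, d3, d5, d6, d7, d8, d9}
⟦in front of d9⟧ = {x : ⟨x, d9⟩ ∈ ⟦in front of⟧} = {d2, d3, d4, d6, d7, d8, d10}
⟦poet⟧ = {d1, d2, d3, d7, d8, d9, d10}
… ∩ ⟦who vanished⟧ = {d1, d2, d3, d7, d8, d9, d10} ∩ {d2, d3, d5, d6, d7, d8, d9} = {d2, d3, d7, d8, d9}
… ∩ ⟦in front of d9⟧ = {d2, d3, d7, d8, d9} ∩ {d2, d3, d4, d6, d7, d8, d10} = {d2, d3, d7, d8}
So ⟦poet who vanished in front of d9⟧ = {d2, d3, d7, d8}.

{d2, d3, d7, d8}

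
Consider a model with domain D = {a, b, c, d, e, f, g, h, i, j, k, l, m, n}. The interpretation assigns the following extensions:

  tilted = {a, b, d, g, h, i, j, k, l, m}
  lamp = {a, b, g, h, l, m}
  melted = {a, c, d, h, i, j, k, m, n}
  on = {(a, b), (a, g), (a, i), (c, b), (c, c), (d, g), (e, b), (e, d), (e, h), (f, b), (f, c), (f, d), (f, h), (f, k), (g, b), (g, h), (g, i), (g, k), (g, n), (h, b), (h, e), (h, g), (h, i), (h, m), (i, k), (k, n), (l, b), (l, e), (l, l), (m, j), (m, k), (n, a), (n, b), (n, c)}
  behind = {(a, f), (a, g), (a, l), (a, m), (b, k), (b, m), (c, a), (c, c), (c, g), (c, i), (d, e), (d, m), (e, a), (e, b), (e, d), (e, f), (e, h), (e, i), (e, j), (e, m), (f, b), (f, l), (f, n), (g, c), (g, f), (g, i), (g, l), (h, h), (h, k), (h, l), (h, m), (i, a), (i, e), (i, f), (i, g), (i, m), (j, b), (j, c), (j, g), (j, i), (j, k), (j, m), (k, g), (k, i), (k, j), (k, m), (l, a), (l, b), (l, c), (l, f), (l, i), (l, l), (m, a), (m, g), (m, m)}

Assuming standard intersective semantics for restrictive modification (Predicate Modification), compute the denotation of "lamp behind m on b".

⟦behind m⟧ = {x : ⟨x, m⟩ ∈ ⟦behind⟧} = {a, b, d, e, h, i, j, k, m}
⟦on b⟧ = {x : ⟨x, b⟩ ∈ ⟦on⟧} = {a, c, e, f, g, h, l, n}
⟦lamp⟧ = {a, b, g, h, l, m}
… ∩ ⟦behind m⟧ = {a, b, g, h, l, m} ∩ {a, b, d, e, h, i, j, k, m} = {a, b, h, m}
… ∩ ⟦on b⟧ = {a, b, h, m} ∩ {a, c, e, f, g, h, l, n} = {a, h}
So ⟦lamp behind m on b⟧ = {a, h}.

{a, h}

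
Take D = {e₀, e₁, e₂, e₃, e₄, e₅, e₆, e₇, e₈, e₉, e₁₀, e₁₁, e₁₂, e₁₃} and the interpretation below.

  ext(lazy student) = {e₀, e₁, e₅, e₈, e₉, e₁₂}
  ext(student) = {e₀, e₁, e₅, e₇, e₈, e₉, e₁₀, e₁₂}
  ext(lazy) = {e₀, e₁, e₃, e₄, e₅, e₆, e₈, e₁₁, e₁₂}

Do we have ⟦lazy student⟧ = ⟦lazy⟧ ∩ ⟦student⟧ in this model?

⟦lazy⟧ ∩ ⟦student⟧ = {e₀, e₁, e₃, e₄, e₅, e₆, e₈, e₁₁, e₁₂} ∩ {e₀, e₁, e₅, e₇, e₈, e₉, e₁₀, e₁₂} = {e₀, e₁, e₅, e₈, e₁₂}
Observed ⟦lazy student⟧ = {e₀, e₁, e₅, e₈, e₉, e₁₂}.
These differ, so the modifier is not intersective in this model.

no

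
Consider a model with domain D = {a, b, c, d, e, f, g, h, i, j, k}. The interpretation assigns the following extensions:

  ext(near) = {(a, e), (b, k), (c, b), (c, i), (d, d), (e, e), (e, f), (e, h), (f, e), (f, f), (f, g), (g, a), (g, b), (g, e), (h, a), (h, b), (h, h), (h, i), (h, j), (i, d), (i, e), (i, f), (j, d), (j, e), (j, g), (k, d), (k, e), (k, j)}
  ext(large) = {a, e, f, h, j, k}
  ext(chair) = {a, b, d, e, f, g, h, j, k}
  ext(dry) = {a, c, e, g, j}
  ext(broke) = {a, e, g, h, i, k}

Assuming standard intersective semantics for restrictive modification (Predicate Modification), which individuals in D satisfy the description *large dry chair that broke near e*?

⟦that broke⟧ = ⟦broke⟧ = {a, e, g, h, i, k}
⟦near e⟧ = {x : ⟨x, e⟩ ∈ ⟦near⟧} = {a, e, f, g, i, j, k}
⟦chair⟧ = {a, b, d, e, f, g, h, j, k}
… ∩ ⟦that broke⟧ = {a, b, d, e, f, g, h, j, k} ∩ {a, e, g, h, i, k} = {a, e, g, h, k}
… ∩ ⟦near e⟧ = {a, e, g, h, k} ∩ {a, e, f, g, i, j, k} = {a, e, g, k}
… ∩ ⟦large⟧ = {a, e, g, k} ∩ {a, e, f, h, j, k} = {a, e, k}
… ∩ ⟦dry⟧ = {a, e, k} ∩ {a, c, e, g, j} = {a, e}
So ⟦large dry chair that broke near e⟧ = {a, e}.

{a, e}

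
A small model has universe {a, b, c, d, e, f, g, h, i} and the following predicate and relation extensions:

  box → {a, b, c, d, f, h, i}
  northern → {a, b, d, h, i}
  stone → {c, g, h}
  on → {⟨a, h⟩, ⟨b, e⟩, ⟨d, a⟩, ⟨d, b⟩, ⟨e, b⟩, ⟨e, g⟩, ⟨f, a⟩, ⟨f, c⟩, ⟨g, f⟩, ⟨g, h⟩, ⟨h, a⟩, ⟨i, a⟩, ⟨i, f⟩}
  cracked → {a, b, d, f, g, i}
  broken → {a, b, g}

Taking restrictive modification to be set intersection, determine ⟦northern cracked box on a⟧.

{d, i}

⟦on a⟧ = {x : ⟨x, a⟩ ∈ ⟦on⟧} = {d, f, h, i}
⟦box⟧ = {a, b, c, d, f, h, i}
… ∩ ⟦on a⟧ = {a, b, c, d, f, h, i} ∩ {d, f, h, i} = {d, f, h, i}
… ∩ ⟦northern⟧ = {d, f, h, i} ∩ {a, b, d, h, i} = {d, h, i}
… ∩ ⟦cracked⟧ = {d, h, i} ∩ {a, b, d, f, g, i} = {d, i}
So ⟦northern cracked box on a⟧ = {d, i}.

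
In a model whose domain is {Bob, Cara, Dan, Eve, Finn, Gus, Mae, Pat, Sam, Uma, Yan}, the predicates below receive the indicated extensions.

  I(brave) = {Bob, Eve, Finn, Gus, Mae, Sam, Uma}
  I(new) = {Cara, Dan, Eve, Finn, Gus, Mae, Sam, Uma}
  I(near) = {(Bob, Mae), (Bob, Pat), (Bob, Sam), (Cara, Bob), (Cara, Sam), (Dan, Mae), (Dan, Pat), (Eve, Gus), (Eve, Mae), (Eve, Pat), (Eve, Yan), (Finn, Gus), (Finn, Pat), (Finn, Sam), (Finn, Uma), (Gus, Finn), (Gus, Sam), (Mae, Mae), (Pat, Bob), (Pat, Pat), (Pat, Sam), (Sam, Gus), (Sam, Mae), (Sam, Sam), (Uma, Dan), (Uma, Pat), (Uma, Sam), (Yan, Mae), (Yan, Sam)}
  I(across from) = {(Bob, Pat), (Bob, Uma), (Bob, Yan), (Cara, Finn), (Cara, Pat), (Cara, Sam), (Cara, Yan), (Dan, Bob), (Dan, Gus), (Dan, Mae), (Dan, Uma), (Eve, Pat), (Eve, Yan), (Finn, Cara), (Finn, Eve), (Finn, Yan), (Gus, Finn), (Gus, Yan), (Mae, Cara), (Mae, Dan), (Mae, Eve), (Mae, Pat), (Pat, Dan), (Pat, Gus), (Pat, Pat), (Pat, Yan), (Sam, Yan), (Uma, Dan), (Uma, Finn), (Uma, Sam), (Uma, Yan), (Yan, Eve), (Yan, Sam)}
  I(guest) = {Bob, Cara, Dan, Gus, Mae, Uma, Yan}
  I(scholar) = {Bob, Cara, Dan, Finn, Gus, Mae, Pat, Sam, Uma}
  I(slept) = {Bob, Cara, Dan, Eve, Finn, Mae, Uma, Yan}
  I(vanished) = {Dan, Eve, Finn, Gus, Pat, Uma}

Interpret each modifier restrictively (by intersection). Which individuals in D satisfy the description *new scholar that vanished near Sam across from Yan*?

⟦that vanished⟧ = ⟦vanished⟧ = {Dan, Eve, Finn, Gus, Pat, Uma}
⟦near Sam⟧ = {x : ⟨x, Sam⟩ ∈ ⟦near⟧} = {Bob, Cara, Finn, Gus, Pat, Sam, Uma, Yan}
⟦across from Yan⟧ = {x : ⟨x, Yan⟩ ∈ ⟦across from⟧} = {Bob, Cara, Eve, Finn, Gus, Pat, Sam, Uma}
⟦scholar⟧ = {Bob, Cara, Dan, Finn, Gus, Mae, Pat, Sam, Uma}
… ∩ ⟦that vanished⟧ = {Bob, Cara, Dan, Finn, Gus, Mae, Pat, Sam, Uma} ∩ {Dan, Eve, Finn, Gus, Pat, Uma} = {Dan, Finn, Gus, Pat, Uma}
… ∩ ⟦near Sam⟧ = {Dan, Finn, Gus, Pat, Uma} ∩ {Bob, Cara, Finn, Gus, Pat, Sam, Uma, Yan} = {Finn, Gus, Pat, Uma}
… ∩ ⟦across from Yan⟧ = {Finn, Gus, Pat, Uma} ∩ {Bob, Cara, Eve, Finn, Gus, Pat, Sam, Uma} = {Finn, Gus, Pat, Uma}
… ∩ ⟦new⟧ = {Finn, Gus, Pat, Uma} ∩ {Cara, Dan, Eve, Finn, Gus, Mae, Sam, Uma} = {Finn, Gus, Uma}
So ⟦new scholar that vanished near Sam across from Yan⟧ = {Finn, Gus, Uma}.

{Finn, Gus, Uma}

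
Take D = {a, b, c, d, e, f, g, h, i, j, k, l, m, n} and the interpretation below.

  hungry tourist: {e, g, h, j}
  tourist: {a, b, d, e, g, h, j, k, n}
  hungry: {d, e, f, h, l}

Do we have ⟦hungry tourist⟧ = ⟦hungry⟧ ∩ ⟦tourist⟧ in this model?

⟦hungry⟧ ∩ ⟦tourist⟧ = {d, e, f, h, l} ∩ {a, b, d, e, g, h, j, k, n} = {d, e, h}
Observed ⟦hungry tourist⟧ = {e, g, h, j}.
These differ, so the modifier is not intersective in this model.

no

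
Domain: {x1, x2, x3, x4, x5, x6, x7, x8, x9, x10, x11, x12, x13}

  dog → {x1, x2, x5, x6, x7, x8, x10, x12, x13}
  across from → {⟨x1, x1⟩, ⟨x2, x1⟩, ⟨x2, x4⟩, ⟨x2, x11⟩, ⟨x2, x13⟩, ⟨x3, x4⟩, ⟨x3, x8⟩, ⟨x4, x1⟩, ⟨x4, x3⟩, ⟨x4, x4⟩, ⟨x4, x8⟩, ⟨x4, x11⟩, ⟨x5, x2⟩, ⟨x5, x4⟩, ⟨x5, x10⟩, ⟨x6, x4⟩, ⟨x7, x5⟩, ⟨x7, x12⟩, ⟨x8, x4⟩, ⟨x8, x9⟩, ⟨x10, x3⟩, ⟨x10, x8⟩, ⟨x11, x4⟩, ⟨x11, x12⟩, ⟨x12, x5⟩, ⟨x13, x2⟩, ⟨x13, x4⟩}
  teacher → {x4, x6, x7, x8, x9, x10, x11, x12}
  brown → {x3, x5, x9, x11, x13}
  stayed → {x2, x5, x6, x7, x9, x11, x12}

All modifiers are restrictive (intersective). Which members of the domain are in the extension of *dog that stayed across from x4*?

{x2, x5, x6}

⟦that stayed⟧ = ⟦stayed⟧ = {x2, x5, x6, x7, x9, x11, x12}
⟦across from x4⟧ = {x : ⟨x, x4⟩ ∈ ⟦across from⟧} = {x2, x3, x4, x5, x6, x8, x11, x13}
⟦dog⟧ = {x1, x2, x5, x6, x7, x8, x10, x12, x13}
… ∩ ⟦that stayed⟧ = {x1, x2, x5, x6, x7, x8, x10, x12, x13} ∩ {x2, x5, x6, x7, x9, x11, x12} = {x2, x5, x6, x7, x12}
… ∩ ⟦across from x4⟧ = {x2, x5, x6, x7, x12} ∩ {x2, x3, x4, x5, x6, x8, x11, x13} = {x2, x5, x6}
So ⟦dog that stayed across from x4⟧ = {x2, x5, x6}.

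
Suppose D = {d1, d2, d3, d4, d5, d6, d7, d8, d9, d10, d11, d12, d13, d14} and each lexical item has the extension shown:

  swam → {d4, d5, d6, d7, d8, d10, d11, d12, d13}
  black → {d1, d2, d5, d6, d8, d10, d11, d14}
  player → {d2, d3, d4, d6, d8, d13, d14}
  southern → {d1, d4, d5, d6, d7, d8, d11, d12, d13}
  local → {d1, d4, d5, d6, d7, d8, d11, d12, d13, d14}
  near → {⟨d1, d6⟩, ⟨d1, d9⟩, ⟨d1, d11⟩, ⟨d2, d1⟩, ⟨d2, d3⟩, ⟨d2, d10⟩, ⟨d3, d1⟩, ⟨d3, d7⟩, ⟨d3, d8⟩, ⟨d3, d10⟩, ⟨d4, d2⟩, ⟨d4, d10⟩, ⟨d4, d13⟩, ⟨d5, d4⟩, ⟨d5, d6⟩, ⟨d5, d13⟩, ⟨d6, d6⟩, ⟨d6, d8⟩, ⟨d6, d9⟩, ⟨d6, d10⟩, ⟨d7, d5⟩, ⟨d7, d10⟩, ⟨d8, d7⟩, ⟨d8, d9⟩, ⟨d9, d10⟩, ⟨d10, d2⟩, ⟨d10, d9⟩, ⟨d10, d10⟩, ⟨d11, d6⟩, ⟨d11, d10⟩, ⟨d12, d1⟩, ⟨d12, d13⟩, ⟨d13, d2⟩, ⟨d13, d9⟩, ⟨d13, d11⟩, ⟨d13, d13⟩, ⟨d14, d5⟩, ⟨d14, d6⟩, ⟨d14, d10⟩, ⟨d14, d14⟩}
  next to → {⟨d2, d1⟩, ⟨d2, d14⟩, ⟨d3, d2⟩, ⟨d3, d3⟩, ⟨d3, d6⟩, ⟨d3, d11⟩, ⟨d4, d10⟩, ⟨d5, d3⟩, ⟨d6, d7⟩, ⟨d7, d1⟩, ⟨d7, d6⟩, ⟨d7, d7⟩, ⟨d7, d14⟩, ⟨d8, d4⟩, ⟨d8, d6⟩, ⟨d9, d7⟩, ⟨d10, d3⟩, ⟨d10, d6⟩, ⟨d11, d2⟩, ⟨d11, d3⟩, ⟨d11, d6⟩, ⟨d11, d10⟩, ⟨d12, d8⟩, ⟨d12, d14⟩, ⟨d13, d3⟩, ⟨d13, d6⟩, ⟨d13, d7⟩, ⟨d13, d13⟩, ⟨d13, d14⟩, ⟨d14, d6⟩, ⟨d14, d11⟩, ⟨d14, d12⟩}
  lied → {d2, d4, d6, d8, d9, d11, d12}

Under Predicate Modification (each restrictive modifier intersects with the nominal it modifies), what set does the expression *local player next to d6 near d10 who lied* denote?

⟦next to d6⟧ = {x : ⟨x, d6⟩ ∈ ⟦next to⟧} = {d3, d7, d8, d10, d11, d13, d14}
⟦near d10⟧ = {x : ⟨x, d10⟩ ∈ ⟦near⟧} = {d2, d3, d4, d6, d7, d9, d10, d11, d14}
⟦who lied⟧ = ⟦lied⟧ = {d2, d4, d6, d8, d9, d11, d12}
⟦player⟧ = {d2, d3, d4, d6, d8, d13, d14}
… ∩ ⟦next to d6⟧ = {d2, d3, d4, d6, d8, d13, d14} ∩ {d3, d7, d8, d10, d11, d13, d14} = {d3, d8, d13, d14}
… ∩ ⟦near d10⟧ = {d3, d8, d13, d14} ∩ {d2, d3, d4, d6, d7, d9, d10, d11, d14} = {d3, d14}
… ∩ ⟦who lied⟧ = {d3, d14} ∩ {d2, d4, d6, d8, d9, d11, d12} = ∅
… ∩ ⟦local⟧ = ∅ ∩ {d1, d4, d5, d6, d7, d8, d11, d12, d13, d14} = ∅
So ⟦local player next to d6 near d10 who lied⟧ = { }.

{ }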